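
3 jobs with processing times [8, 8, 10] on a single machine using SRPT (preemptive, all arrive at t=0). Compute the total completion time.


Since all jobs arrive at t=0, SRPT equals SPT ordering.
SPT order: [8, 8, 10]
Completion times:
  Job 1: p=8, C=8
  Job 2: p=8, C=16
  Job 3: p=10, C=26
Total completion time = 8 + 16 + 26 = 50

50


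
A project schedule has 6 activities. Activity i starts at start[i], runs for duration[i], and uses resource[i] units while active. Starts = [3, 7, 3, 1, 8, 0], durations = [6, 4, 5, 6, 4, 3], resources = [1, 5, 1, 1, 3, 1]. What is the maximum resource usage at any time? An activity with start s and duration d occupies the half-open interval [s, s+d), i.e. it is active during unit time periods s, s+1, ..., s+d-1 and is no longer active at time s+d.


Each activity i is active on [start_i, start_i + duration_i).
Compute total resource usage per time slot:
  t=0: active resources = [1], total = 1
  t=1: active resources = [1, 1], total = 2
  t=2: active resources = [1, 1], total = 2
  t=3: active resources = [1, 1, 1], total = 3
  t=4: active resources = [1, 1, 1], total = 3
  t=5: active resources = [1, 1, 1], total = 3
  t=6: active resources = [1, 1, 1], total = 3
  t=7: active resources = [1, 5, 1], total = 7
  t=8: active resources = [1, 5, 3], total = 9
  t=9: active resources = [5, 3], total = 8
  t=10: active resources = [5, 3], total = 8
  t=11: active resources = [3], total = 3
Peak resource demand = 9

9


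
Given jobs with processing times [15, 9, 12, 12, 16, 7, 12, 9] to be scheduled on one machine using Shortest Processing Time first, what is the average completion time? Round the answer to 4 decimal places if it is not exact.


Sort jobs by processing time (SPT order): [7, 9, 9, 12, 12, 12, 15, 16]
Compute completion times sequentially:
  Job 1: processing = 7, completes at 7
  Job 2: processing = 9, completes at 16
  Job 3: processing = 9, completes at 25
  Job 4: processing = 12, completes at 37
  Job 5: processing = 12, completes at 49
  Job 6: processing = 12, completes at 61
  Job 7: processing = 15, completes at 76
  Job 8: processing = 16, completes at 92
Sum of completion times = 363
Average completion time = 363/8 = 45.375

45.375


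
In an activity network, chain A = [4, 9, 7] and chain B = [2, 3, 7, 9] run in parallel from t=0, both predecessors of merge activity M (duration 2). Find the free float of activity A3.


ES(A3) = sum of predecessors on chain A = 13
EF(A3) = ES + duration = 13 + 7 = 20
Successor of A3 is M. ES(M) = max(sum(A), sum(B)) = max(20, 21) = 21
Free float = ES(successor) - EF(current) = 21 - 20 = 1

1


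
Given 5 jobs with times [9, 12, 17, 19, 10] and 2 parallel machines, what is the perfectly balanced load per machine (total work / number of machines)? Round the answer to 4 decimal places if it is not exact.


Total processing time = 9 + 12 + 17 + 19 + 10 = 67
Number of machines = 2
Ideal balanced load = 67 / 2 = 33.5

33.5


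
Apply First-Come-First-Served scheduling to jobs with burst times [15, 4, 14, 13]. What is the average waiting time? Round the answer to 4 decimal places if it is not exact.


FCFS order (as given): [15, 4, 14, 13]
Waiting times:
  Job 1: wait = 0
  Job 2: wait = 15
  Job 3: wait = 19
  Job 4: wait = 33
Sum of waiting times = 67
Average waiting time = 67/4 = 16.75

16.75


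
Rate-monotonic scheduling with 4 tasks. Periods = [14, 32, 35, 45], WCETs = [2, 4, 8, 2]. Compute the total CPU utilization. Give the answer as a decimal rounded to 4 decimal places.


Compute individual utilizations (exact fractions):
  Task 1: C/T = 2/14 = 1/7 (approx. 0.1429)
  Task 2: C/T = 4/32 = 1/8 (approx. 0.125)
  Task 3: C/T = 8/35 (approx. 0.2286)
  Task 4: C/T = 2/45 (approx. 0.0444)
Total utilization U = 1/7 + 1/8 + 8/35 + 2/45 = 1363/2520
Rounded to 4 decimal places: U = 0.5409
RM (Liu & Layland) bound for 4 tasks = 0.756828; compare with U = 1363/2520 (approx. 0.540873)
U <= bound, so schedulable by RM sufficient condition.

0.5409


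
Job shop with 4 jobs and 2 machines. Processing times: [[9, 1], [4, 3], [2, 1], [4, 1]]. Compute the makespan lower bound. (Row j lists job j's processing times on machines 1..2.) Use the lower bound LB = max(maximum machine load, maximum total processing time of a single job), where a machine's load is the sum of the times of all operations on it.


Machine loads:
  Machine 1: 9 + 4 + 2 + 4 = 19
  Machine 2: 1 + 3 + 1 + 1 = 6
Max machine load = 19
Job totals:
  Job 1: 10
  Job 2: 7
  Job 3: 3
  Job 4: 5
Max job total = 10
Lower bound = max(19, 10) = 19

19


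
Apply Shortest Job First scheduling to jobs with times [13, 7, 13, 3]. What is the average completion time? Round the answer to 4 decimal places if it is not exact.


SJF order (ascending): [3, 7, 13, 13]
Completion times:
  Job 1: burst=3, C=3
  Job 2: burst=7, C=10
  Job 3: burst=13, C=23
  Job 4: burst=13, C=36
Average completion = 72/4 = 18.0

18.0


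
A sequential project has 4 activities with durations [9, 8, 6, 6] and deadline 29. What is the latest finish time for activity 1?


LF(activity 1) = deadline - sum of successor durations
Successors: activities 2 through 4 with durations [8, 6, 6]
Sum of successor durations = 20
LF = 29 - 20 = 9

9


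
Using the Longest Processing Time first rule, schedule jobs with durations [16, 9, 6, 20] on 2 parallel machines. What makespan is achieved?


Sort jobs in decreasing order (LPT): [20, 16, 9, 6]
Assign each job to the least loaded machine:
  Machine 1: jobs [20, 6], load = 26
  Machine 2: jobs [16, 9], load = 25
Makespan = max load = 26

26


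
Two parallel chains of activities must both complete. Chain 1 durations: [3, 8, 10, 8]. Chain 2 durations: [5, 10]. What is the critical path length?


Path A total = 3 + 8 + 10 + 8 = 29
Path B total = 5 + 10 = 15
Critical path = longest path = max(29, 15) = 29

29


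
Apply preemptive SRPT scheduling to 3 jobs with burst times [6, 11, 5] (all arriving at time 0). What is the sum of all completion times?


Since all jobs arrive at t=0, SRPT equals SPT ordering.
SPT order: [5, 6, 11]
Completion times:
  Job 1: p=5, C=5
  Job 2: p=6, C=11
  Job 3: p=11, C=22
Total completion time = 5 + 11 + 22 = 38

38


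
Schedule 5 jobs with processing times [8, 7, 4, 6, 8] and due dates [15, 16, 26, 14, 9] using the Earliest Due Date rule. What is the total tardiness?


Sort by due date (EDD order): [(8, 9), (6, 14), (8, 15), (7, 16), (4, 26)]
Compute completion times and tardiness:
  Job 1: p=8, d=9, C=8, tardiness=max(0,8-9)=0
  Job 2: p=6, d=14, C=14, tardiness=max(0,14-14)=0
  Job 3: p=8, d=15, C=22, tardiness=max(0,22-15)=7
  Job 4: p=7, d=16, C=29, tardiness=max(0,29-16)=13
  Job 5: p=4, d=26, C=33, tardiness=max(0,33-26)=7
Total tardiness = 27

27


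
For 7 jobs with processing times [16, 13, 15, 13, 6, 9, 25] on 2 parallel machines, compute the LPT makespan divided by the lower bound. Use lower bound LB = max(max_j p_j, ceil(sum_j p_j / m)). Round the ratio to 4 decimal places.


LPT order: [25, 16, 15, 13, 13, 9, 6]
Machine loads after assignment: [47, 50]
LPT makespan = 50
Lower bound = max(max_job, ceil(total/2)) = max(25, 49) = 49
Ratio = 50 / 49 = 1.0204

1.0204


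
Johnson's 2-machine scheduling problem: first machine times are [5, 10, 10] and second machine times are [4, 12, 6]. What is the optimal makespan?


Apply Johnson's rule:
  Group 1 (a <= b): [(2, 10, 12)]
  Group 2 (a > b): [(3, 10, 6), (1, 5, 4)]
Optimal job order: [2, 3, 1]
Schedule:
  Job 2: M1 done at 10, M2 done at 22
  Job 3: M1 done at 20, M2 done at 28
  Job 1: M1 done at 25, M2 done at 32
Makespan = 32

32


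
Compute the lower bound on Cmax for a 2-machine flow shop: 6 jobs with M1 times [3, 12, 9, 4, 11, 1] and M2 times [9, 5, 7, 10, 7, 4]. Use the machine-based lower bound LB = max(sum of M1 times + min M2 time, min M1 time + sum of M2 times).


LB1 = sum(M1 times) + min(M2 times) = 40 + 4 = 44
LB2 = min(M1 times) + sum(M2 times) = 1 + 42 = 43
Lower bound = max(LB1, LB2) = max(44, 43) = 44

44


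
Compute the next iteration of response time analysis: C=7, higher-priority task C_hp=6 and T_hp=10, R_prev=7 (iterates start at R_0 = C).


R_next = C + ceil(R_prev / T_hp) * C_hp
ceil(7 / 10) = ceil(0.7) = 1
Interference = 1 * 6 = 6
R_next = 7 + 6 = 13

13


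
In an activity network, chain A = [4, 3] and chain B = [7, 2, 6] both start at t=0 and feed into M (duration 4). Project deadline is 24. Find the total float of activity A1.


Forward pass: ES(A1) = sum of predecessors on chain A = 0
EF = ES + duration = 0 + 4 = 4
Backward pass: LF(M) = deadline = 24; LS(M) = 24 - 4 = 20
LF(A1) = LS(M) - sum(successors on chain A) = 20 - 3 = 17
LS = LF - duration = 17 - 4 = 13
Total float = LS - ES = 13 - 0 = 13

13


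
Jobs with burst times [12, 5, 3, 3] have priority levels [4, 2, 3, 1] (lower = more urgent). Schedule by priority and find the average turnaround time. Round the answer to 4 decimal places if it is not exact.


Sort by priority (ascending = highest first):
Order: [(1, 3), (2, 5), (3, 3), (4, 12)]
Completion times:
  Priority 1, burst=3, C=3
  Priority 2, burst=5, C=8
  Priority 3, burst=3, C=11
  Priority 4, burst=12, C=23
Average turnaround = 45/4 = 11.25

11.25


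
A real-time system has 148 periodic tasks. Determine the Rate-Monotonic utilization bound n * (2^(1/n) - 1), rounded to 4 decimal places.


Compute 2^(1/148) = 1.0046944113
Subtract 1: 1.0046944113 - 1 = 0.0046944113
Multiply by n: 148 * 0.0046944113 = 0.6947728724
Round to 4 dp: 0.6948

0.6948


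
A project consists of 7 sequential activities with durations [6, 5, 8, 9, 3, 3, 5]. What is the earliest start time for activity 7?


Activity 7 starts after activities 1 through 6 complete.
Predecessor durations: [6, 5, 8, 9, 3, 3]
ES = 6 + 5 + 8 + 9 + 3 + 3 = 34

34


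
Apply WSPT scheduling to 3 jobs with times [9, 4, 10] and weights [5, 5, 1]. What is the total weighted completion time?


Compute p/w ratios and sort ascending (WSPT): [(4, 5), (9, 5), (10, 1)]
Compute weighted completion times:
  Job (p=4,w=5): C=4, w*C=5*4=20
  Job (p=9,w=5): C=13, w*C=5*13=65
  Job (p=10,w=1): C=23, w*C=1*23=23
Total weighted completion time = 108

108


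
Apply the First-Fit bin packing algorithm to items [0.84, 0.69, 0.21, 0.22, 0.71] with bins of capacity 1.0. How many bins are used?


Place items sequentially using First-Fit:
  Item 0.84 -> new Bin 1
  Item 0.69 -> new Bin 2
  Item 0.21 -> Bin 2 (now 0.9)
  Item 0.22 -> new Bin 3
  Item 0.71 -> Bin 3 (now 0.93)
Total bins used = 3

3


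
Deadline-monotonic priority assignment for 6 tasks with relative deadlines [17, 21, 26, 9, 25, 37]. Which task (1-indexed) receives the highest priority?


Sort tasks by relative deadline (ascending):
  Task 4: deadline = 9
  Task 1: deadline = 17
  Task 2: deadline = 21
  Task 5: deadline = 25
  Task 3: deadline = 26
  Task 6: deadline = 37
Priority order (highest first): [4, 1, 2, 5, 3, 6]
Highest priority task = 4

4


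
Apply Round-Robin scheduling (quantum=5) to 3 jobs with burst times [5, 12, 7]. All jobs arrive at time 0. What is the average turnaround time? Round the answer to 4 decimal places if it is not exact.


Time quantum = 5
Execution trace:
  J1 runs 5 units, time = 5
  J2 runs 5 units, time = 10
  J3 runs 5 units, time = 15
  J2 runs 5 units, time = 20
  J3 runs 2 units, time = 22
  J2 runs 2 units, time = 24
Finish times: [5, 24, 22]
Average turnaround = 51/3 = 17.0

17.0


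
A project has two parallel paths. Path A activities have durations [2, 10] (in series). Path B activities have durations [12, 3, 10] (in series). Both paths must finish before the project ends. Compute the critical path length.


Path A total = 2 + 10 = 12
Path B total = 12 + 3 + 10 = 25
Critical path = longest path = max(12, 25) = 25

25


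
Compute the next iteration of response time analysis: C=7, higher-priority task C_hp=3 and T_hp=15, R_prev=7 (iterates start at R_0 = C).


R_next = C + ceil(R_prev / T_hp) * C_hp
ceil(7 / 15) = ceil(0.4667) = 1
Interference = 1 * 3 = 3
R_next = 7 + 3 = 10

10


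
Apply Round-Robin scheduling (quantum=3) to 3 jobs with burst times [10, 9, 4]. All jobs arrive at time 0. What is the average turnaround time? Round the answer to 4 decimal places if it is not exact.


Time quantum = 3
Execution trace:
  J1 runs 3 units, time = 3
  J2 runs 3 units, time = 6
  J3 runs 3 units, time = 9
  J1 runs 3 units, time = 12
  J2 runs 3 units, time = 15
  J3 runs 1 units, time = 16
  J1 runs 3 units, time = 19
  J2 runs 3 units, time = 22
  J1 runs 1 units, time = 23
Finish times: [23, 22, 16]
Average turnaround = 61/3 = 20.3333

20.3333


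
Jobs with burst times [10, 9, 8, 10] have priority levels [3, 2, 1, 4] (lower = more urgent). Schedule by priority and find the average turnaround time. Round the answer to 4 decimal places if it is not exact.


Sort by priority (ascending = highest first):
Order: [(1, 8), (2, 9), (3, 10), (4, 10)]
Completion times:
  Priority 1, burst=8, C=8
  Priority 2, burst=9, C=17
  Priority 3, burst=10, C=27
  Priority 4, burst=10, C=37
Average turnaround = 89/4 = 22.25

22.25


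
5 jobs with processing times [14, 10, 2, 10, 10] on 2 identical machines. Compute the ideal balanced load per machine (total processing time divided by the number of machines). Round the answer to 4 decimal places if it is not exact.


Total processing time = 14 + 10 + 2 + 10 + 10 = 46
Number of machines = 2
Ideal balanced load = 46 / 2 = 23.0

23.0


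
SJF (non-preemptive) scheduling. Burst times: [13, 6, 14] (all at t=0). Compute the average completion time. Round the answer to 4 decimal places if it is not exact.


SJF order (ascending): [6, 13, 14]
Completion times:
  Job 1: burst=6, C=6
  Job 2: burst=13, C=19
  Job 3: burst=14, C=33
Average completion = 58/3 = 19.3333

19.3333


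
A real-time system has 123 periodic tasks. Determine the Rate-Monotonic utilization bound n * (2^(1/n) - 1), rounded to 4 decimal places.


Compute 2^(1/123) = 1.0056512513
Subtract 1: 1.0056512513 - 1 = 0.0056512513
Multiply by n: 123 * 0.0056512513 = 0.6951039099
Round to 4 dp: 0.6951

0.6951


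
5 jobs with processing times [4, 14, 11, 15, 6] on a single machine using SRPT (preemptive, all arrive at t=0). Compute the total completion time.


Since all jobs arrive at t=0, SRPT equals SPT ordering.
SPT order: [4, 6, 11, 14, 15]
Completion times:
  Job 1: p=4, C=4
  Job 2: p=6, C=10
  Job 3: p=11, C=21
  Job 4: p=14, C=35
  Job 5: p=15, C=50
Total completion time = 4 + 10 + 21 + 35 + 50 = 120

120


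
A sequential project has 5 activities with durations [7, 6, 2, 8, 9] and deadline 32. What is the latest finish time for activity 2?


LF(activity 2) = deadline - sum of successor durations
Successors: activities 3 through 5 with durations [2, 8, 9]
Sum of successor durations = 19
LF = 32 - 19 = 13

13


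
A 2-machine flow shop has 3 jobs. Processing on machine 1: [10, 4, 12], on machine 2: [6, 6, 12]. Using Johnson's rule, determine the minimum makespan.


Apply Johnson's rule:
  Group 1 (a <= b): [(2, 4, 6), (3, 12, 12)]
  Group 2 (a > b): [(1, 10, 6)]
Optimal job order: [2, 3, 1]
Schedule:
  Job 2: M1 done at 4, M2 done at 10
  Job 3: M1 done at 16, M2 done at 28
  Job 1: M1 done at 26, M2 done at 34
Makespan = 34

34


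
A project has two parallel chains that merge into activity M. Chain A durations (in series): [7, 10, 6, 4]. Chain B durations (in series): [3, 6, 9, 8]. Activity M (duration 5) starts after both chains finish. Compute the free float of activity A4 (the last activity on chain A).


ES(A4) = sum of predecessors on chain A = 23
EF(A4) = ES + duration = 23 + 4 = 27
Successor of A4 is M. ES(M) = max(sum(A), sum(B)) = max(27, 26) = 27
Free float = ES(successor) - EF(current) = 27 - 27 = 0

0


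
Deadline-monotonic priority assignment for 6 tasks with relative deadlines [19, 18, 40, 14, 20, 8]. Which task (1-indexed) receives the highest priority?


Sort tasks by relative deadline (ascending):
  Task 6: deadline = 8
  Task 4: deadline = 14
  Task 2: deadline = 18
  Task 1: deadline = 19
  Task 5: deadline = 20
  Task 3: deadline = 40
Priority order (highest first): [6, 4, 2, 1, 5, 3]
Highest priority task = 6

6


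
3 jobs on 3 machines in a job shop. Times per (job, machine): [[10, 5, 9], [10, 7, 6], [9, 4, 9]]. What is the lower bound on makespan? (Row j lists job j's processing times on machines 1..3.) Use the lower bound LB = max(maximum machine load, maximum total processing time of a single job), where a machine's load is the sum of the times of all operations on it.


Machine loads:
  Machine 1: 10 + 10 + 9 = 29
  Machine 2: 5 + 7 + 4 = 16
  Machine 3: 9 + 6 + 9 = 24
Max machine load = 29
Job totals:
  Job 1: 24
  Job 2: 23
  Job 3: 22
Max job total = 24
Lower bound = max(29, 24) = 29

29


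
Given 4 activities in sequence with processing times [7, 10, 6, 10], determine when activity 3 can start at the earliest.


Activity 3 starts after activities 1 through 2 complete.
Predecessor durations: [7, 10]
ES = 7 + 10 = 17

17


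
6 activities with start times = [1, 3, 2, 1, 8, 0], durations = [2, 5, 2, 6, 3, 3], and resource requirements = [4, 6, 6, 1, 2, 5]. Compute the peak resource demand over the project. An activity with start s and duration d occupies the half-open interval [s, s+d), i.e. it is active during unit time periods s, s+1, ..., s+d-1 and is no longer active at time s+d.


Each activity i is active on [start_i, start_i + duration_i).
Compute total resource usage per time slot:
  t=0: active resources = [5], total = 5
  t=1: active resources = [4, 1, 5], total = 10
  t=2: active resources = [4, 6, 1, 5], total = 16
  t=3: active resources = [6, 6, 1], total = 13
  t=4: active resources = [6, 1], total = 7
  t=5: active resources = [6, 1], total = 7
  t=6: active resources = [6, 1], total = 7
  t=7: active resources = [6], total = 6
  t=8: active resources = [2], total = 2
  t=9: active resources = [2], total = 2
  t=10: active resources = [2], total = 2
Peak resource demand = 16

16


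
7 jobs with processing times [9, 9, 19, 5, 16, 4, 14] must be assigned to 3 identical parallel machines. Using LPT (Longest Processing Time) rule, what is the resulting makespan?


Sort jobs in decreasing order (LPT): [19, 16, 14, 9, 9, 5, 4]
Assign each job to the least loaded machine:
  Machine 1: jobs [19, 5], load = 24
  Machine 2: jobs [16, 9], load = 25
  Machine 3: jobs [14, 9, 4], load = 27
Makespan = max load = 27

27


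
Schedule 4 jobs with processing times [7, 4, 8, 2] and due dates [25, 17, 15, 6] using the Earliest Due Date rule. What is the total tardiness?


Sort by due date (EDD order): [(2, 6), (8, 15), (4, 17), (7, 25)]
Compute completion times and tardiness:
  Job 1: p=2, d=6, C=2, tardiness=max(0,2-6)=0
  Job 2: p=8, d=15, C=10, tardiness=max(0,10-15)=0
  Job 3: p=4, d=17, C=14, tardiness=max(0,14-17)=0
  Job 4: p=7, d=25, C=21, tardiness=max(0,21-25)=0
Total tardiness = 0

0


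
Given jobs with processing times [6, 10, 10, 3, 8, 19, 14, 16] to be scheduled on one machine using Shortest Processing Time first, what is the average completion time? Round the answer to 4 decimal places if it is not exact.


Sort jobs by processing time (SPT order): [3, 6, 8, 10, 10, 14, 16, 19]
Compute completion times sequentially:
  Job 1: processing = 3, completes at 3
  Job 2: processing = 6, completes at 9
  Job 3: processing = 8, completes at 17
  Job 4: processing = 10, completes at 27
  Job 5: processing = 10, completes at 37
  Job 6: processing = 14, completes at 51
  Job 7: processing = 16, completes at 67
  Job 8: processing = 19, completes at 86
Sum of completion times = 297
Average completion time = 297/8 = 37.125

37.125


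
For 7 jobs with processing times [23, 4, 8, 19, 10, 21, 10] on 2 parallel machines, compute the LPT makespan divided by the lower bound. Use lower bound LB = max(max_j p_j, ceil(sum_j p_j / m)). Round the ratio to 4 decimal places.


LPT order: [23, 21, 19, 10, 10, 8, 4]
Machine loads after assignment: [47, 48]
LPT makespan = 48
Lower bound = max(max_job, ceil(total/2)) = max(23, 48) = 48
Ratio = 48 / 48 = 1.0

1.0


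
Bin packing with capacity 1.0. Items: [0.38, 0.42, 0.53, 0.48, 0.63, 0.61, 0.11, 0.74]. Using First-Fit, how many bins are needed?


Place items sequentially using First-Fit:
  Item 0.38 -> new Bin 1
  Item 0.42 -> Bin 1 (now 0.8)
  Item 0.53 -> new Bin 2
  Item 0.48 -> new Bin 3
  Item 0.63 -> new Bin 4
  Item 0.61 -> new Bin 5
  Item 0.11 -> Bin 1 (now 0.91)
  Item 0.74 -> new Bin 6
Total bins used = 6

6


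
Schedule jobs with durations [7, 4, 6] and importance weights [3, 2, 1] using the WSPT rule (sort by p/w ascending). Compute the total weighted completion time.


Compute p/w ratios and sort ascending (WSPT): [(4, 2), (7, 3), (6, 1)]
Compute weighted completion times:
  Job (p=4,w=2): C=4, w*C=2*4=8
  Job (p=7,w=3): C=11, w*C=3*11=33
  Job (p=6,w=1): C=17, w*C=1*17=17
Total weighted completion time = 58

58


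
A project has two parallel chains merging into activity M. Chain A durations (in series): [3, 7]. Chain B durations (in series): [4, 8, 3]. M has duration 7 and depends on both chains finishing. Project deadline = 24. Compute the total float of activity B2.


Forward pass: ES(B2) = sum of predecessors on chain B = 4
EF = ES + duration = 4 + 8 = 12
Backward pass: LF(M) = deadline = 24; LS(M) = 24 - 7 = 17
LF(B2) = LS(M) - sum(successors on chain B) = 17 - 3 = 14
LS = LF - duration = 14 - 8 = 6
Total float = LS - ES = 6 - 4 = 2

2


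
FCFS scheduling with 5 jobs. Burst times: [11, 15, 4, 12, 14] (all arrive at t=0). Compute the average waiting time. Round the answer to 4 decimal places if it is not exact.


FCFS order (as given): [11, 15, 4, 12, 14]
Waiting times:
  Job 1: wait = 0
  Job 2: wait = 11
  Job 3: wait = 26
  Job 4: wait = 30
  Job 5: wait = 42
Sum of waiting times = 109
Average waiting time = 109/5 = 21.8

21.8


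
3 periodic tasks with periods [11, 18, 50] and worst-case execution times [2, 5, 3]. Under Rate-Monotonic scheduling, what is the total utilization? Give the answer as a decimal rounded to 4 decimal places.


Compute individual utilizations (exact fractions):
  Task 1: C/T = 2/11 (approx. 0.1818)
  Task 2: C/T = 5/18 (approx. 0.2778)
  Task 3: C/T = 3/50 (approx. 0.06)
Total utilization U = 2/11 + 5/18 + 3/50 = 1286/2475
Rounded to 4 decimal places: U = 0.5196
RM (Liu & Layland) bound for 3 tasks = 0.779763; compare with U = 1286/2475 (approx. 0.519596)
U <= bound, so schedulable by RM sufficient condition.

0.5196


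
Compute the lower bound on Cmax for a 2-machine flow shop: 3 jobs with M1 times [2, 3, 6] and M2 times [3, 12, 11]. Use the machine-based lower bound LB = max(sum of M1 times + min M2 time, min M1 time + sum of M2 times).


LB1 = sum(M1 times) + min(M2 times) = 11 + 3 = 14
LB2 = min(M1 times) + sum(M2 times) = 2 + 26 = 28
Lower bound = max(LB1, LB2) = max(14, 28) = 28

28


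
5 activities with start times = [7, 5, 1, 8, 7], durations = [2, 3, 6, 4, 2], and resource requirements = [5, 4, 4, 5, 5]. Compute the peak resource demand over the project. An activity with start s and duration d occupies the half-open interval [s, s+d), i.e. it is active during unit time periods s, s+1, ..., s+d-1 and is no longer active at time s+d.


Each activity i is active on [start_i, start_i + duration_i).
Compute total resource usage per time slot:
  t=0: active resources = [], total = 0
  t=1: active resources = [4], total = 4
  t=2: active resources = [4], total = 4
  t=3: active resources = [4], total = 4
  t=4: active resources = [4], total = 4
  t=5: active resources = [4, 4], total = 8
  t=6: active resources = [4, 4], total = 8
  t=7: active resources = [5, 4, 5], total = 14
  t=8: active resources = [5, 5, 5], total = 15
  t=9: active resources = [5], total = 5
  t=10: active resources = [5], total = 5
  t=11: active resources = [5], total = 5
Peak resource demand = 15

15


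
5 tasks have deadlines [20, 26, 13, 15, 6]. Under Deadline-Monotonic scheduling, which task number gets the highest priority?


Sort tasks by relative deadline (ascending):
  Task 5: deadline = 6
  Task 3: deadline = 13
  Task 4: deadline = 15
  Task 1: deadline = 20
  Task 2: deadline = 26
Priority order (highest first): [5, 3, 4, 1, 2]
Highest priority task = 5

5


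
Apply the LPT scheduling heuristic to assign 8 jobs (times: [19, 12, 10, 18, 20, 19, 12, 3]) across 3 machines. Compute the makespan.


Sort jobs in decreasing order (LPT): [20, 19, 19, 18, 12, 12, 10, 3]
Assign each job to the least loaded machine:
  Machine 1: jobs [20, 12, 3], load = 35
  Machine 2: jobs [19, 18], load = 37
  Machine 3: jobs [19, 12, 10], load = 41
Makespan = max load = 41

41


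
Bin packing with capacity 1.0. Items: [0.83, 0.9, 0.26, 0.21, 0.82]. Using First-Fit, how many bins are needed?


Place items sequentially using First-Fit:
  Item 0.83 -> new Bin 1
  Item 0.9 -> new Bin 2
  Item 0.26 -> new Bin 3
  Item 0.21 -> Bin 3 (now 0.47)
  Item 0.82 -> new Bin 4
Total bins used = 4

4


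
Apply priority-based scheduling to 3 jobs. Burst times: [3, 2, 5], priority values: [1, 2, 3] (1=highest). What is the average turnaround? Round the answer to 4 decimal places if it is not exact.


Sort by priority (ascending = highest first):
Order: [(1, 3), (2, 2), (3, 5)]
Completion times:
  Priority 1, burst=3, C=3
  Priority 2, burst=2, C=5
  Priority 3, burst=5, C=10
Average turnaround = 18/3 = 6.0

6.0


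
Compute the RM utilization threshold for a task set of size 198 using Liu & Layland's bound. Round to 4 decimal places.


Compute 2^(1/198) = 1.0035068781
Subtract 1: 1.0035068781 - 1 = 0.0035068781
Multiply by n: 198 * 0.0035068781 = 0.6943618638
Round to 4 dp: 0.6944

0.6944


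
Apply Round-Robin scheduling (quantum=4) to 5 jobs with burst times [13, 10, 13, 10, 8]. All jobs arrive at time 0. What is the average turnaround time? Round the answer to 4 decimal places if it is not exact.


Time quantum = 4
Execution trace:
  J1 runs 4 units, time = 4
  J2 runs 4 units, time = 8
  J3 runs 4 units, time = 12
  J4 runs 4 units, time = 16
  J5 runs 4 units, time = 20
  J1 runs 4 units, time = 24
  J2 runs 4 units, time = 28
  J3 runs 4 units, time = 32
  J4 runs 4 units, time = 36
  J5 runs 4 units, time = 40
  J1 runs 4 units, time = 44
  J2 runs 2 units, time = 46
  J3 runs 4 units, time = 50
  J4 runs 2 units, time = 52
  J1 runs 1 units, time = 53
  J3 runs 1 units, time = 54
Finish times: [53, 46, 54, 52, 40]
Average turnaround = 245/5 = 49.0

49.0


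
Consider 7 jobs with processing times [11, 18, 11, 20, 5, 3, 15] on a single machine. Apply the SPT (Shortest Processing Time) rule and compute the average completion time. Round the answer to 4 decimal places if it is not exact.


Sort jobs by processing time (SPT order): [3, 5, 11, 11, 15, 18, 20]
Compute completion times sequentially:
  Job 1: processing = 3, completes at 3
  Job 2: processing = 5, completes at 8
  Job 3: processing = 11, completes at 19
  Job 4: processing = 11, completes at 30
  Job 5: processing = 15, completes at 45
  Job 6: processing = 18, completes at 63
  Job 7: processing = 20, completes at 83
Sum of completion times = 251
Average completion time = 251/7 = 35.8571

35.8571


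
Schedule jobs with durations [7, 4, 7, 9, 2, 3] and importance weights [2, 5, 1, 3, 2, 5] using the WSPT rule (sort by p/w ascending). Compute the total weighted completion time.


Compute p/w ratios and sort ascending (WSPT): [(3, 5), (4, 5), (2, 2), (9, 3), (7, 2), (7, 1)]
Compute weighted completion times:
  Job (p=3,w=5): C=3, w*C=5*3=15
  Job (p=4,w=5): C=7, w*C=5*7=35
  Job (p=2,w=2): C=9, w*C=2*9=18
  Job (p=9,w=3): C=18, w*C=3*18=54
  Job (p=7,w=2): C=25, w*C=2*25=50
  Job (p=7,w=1): C=32, w*C=1*32=32
Total weighted completion time = 204

204


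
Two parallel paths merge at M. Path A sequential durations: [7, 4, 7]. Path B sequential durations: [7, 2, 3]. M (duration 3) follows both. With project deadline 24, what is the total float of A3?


Forward pass: ES(A3) = sum of predecessors on chain A = 11
EF = ES + duration = 11 + 7 = 18
Backward pass: LF(M) = deadline = 24; LS(M) = 24 - 3 = 21
LF(A3) = LS(M) - sum(successors on chain A) = 21 - 0 = 21
LS = LF - duration = 21 - 7 = 14
Total float = LS - ES = 14 - 11 = 3

3


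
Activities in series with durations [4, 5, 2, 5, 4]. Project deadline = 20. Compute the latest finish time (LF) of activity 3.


LF(activity 3) = deadline - sum of successor durations
Successors: activities 4 through 5 with durations [5, 4]
Sum of successor durations = 9
LF = 20 - 9 = 11

11


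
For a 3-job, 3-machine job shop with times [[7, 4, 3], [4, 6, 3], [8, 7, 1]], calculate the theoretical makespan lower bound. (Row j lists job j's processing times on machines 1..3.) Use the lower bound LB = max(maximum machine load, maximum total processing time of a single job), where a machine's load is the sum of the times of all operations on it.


Machine loads:
  Machine 1: 7 + 4 + 8 = 19
  Machine 2: 4 + 6 + 7 = 17
  Machine 3: 3 + 3 + 1 = 7
Max machine load = 19
Job totals:
  Job 1: 14
  Job 2: 13
  Job 3: 16
Max job total = 16
Lower bound = max(19, 16) = 19

19


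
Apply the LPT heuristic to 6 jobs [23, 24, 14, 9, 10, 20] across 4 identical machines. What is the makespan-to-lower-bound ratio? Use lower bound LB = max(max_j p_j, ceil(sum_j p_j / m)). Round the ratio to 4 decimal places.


LPT order: [24, 23, 20, 14, 10, 9]
Machine loads after assignment: [24, 23, 29, 24]
LPT makespan = 29
Lower bound = max(max_job, ceil(total/4)) = max(24, 25) = 25
Ratio = 29 / 25 = 1.16

1.16


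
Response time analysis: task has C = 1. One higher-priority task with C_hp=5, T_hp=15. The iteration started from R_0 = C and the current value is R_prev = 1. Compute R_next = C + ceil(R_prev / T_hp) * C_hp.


R_next = C + ceil(R_prev / T_hp) * C_hp
ceil(1 / 15) = ceil(0.0667) = 1
Interference = 1 * 5 = 5
R_next = 1 + 5 = 6

6


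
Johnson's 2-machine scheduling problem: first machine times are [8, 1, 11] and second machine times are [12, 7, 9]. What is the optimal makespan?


Apply Johnson's rule:
  Group 1 (a <= b): [(2, 1, 7), (1, 8, 12)]
  Group 2 (a > b): [(3, 11, 9)]
Optimal job order: [2, 1, 3]
Schedule:
  Job 2: M1 done at 1, M2 done at 8
  Job 1: M1 done at 9, M2 done at 21
  Job 3: M1 done at 20, M2 done at 30
Makespan = 30

30


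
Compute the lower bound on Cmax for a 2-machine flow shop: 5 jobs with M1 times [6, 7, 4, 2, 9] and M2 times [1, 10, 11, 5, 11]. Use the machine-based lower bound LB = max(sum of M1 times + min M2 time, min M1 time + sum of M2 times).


LB1 = sum(M1 times) + min(M2 times) = 28 + 1 = 29
LB2 = min(M1 times) + sum(M2 times) = 2 + 38 = 40
Lower bound = max(LB1, LB2) = max(29, 40) = 40

40


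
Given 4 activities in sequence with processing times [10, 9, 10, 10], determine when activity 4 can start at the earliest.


Activity 4 starts after activities 1 through 3 complete.
Predecessor durations: [10, 9, 10]
ES = 10 + 9 + 10 = 29

29


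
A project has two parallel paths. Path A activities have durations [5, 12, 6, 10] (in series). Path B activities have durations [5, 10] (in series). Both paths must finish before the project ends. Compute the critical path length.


Path A total = 5 + 12 + 6 + 10 = 33
Path B total = 5 + 10 = 15
Critical path = longest path = max(33, 15) = 33

33


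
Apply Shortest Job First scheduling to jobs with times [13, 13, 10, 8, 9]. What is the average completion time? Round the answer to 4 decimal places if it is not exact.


SJF order (ascending): [8, 9, 10, 13, 13]
Completion times:
  Job 1: burst=8, C=8
  Job 2: burst=9, C=17
  Job 3: burst=10, C=27
  Job 4: burst=13, C=40
  Job 5: burst=13, C=53
Average completion = 145/5 = 29.0

29.0


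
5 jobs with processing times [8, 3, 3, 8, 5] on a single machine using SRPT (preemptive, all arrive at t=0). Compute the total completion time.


Since all jobs arrive at t=0, SRPT equals SPT ordering.
SPT order: [3, 3, 5, 8, 8]
Completion times:
  Job 1: p=3, C=3
  Job 2: p=3, C=6
  Job 3: p=5, C=11
  Job 4: p=8, C=19
  Job 5: p=8, C=27
Total completion time = 3 + 6 + 11 + 19 + 27 = 66

66


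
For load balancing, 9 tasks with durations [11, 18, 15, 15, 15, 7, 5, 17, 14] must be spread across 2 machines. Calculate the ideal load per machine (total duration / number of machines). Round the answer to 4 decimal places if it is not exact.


Total processing time = 11 + 18 + 15 + 15 + 15 + 7 + 5 + 17 + 14 = 117
Number of machines = 2
Ideal balanced load = 117 / 2 = 58.5

58.5


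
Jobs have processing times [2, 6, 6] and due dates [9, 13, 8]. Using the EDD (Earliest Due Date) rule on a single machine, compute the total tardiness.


Sort by due date (EDD order): [(6, 8), (2, 9), (6, 13)]
Compute completion times and tardiness:
  Job 1: p=6, d=8, C=6, tardiness=max(0,6-8)=0
  Job 2: p=2, d=9, C=8, tardiness=max(0,8-9)=0
  Job 3: p=6, d=13, C=14, tardiness=max(0,14-13)=1
Total tardiness = 1

1


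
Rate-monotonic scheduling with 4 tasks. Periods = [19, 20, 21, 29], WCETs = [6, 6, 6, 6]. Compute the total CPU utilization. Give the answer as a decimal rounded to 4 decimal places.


Compute individual utilizations (exact fractions):
  Task 1: C/T = 6/19 (approx. 0.3158)
  Task 2: C/T = 6/20 = 3/10 (approx. 0.3)
  Task 3: C/T = 6/21 = 2/7 (approx. 0.2857)
  Task 4: C/T = 6/29 (approx. 0.2069)
Total utilization U = 6/19 + 3/10 + 2/7 + 6/29 = 42751/38570
Rounded to 4 decimal places: U = 1.1084
RM (Liu & Layland) bound for 4 tasks = 0.756828; compare with U = 42751/38570 (approx. 1.108400)
U > 1, so the task set is not schedulable (processor overloaded).

1.1084


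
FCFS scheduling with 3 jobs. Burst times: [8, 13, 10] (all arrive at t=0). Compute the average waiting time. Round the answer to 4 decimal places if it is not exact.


FCFS order (as given): [8, 13, 10]
Waiting times:
  Job 1: wait = 0
  Job 2: wait = 8
  Job 3: wait = 21
Sum of waiting times = 29
Average waiting time = 29/3 = 9.6667

9.6667


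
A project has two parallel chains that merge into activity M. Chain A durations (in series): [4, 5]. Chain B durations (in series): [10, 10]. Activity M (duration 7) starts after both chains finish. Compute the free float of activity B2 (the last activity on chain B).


ES(B2) = sum of predecessors on chain B = 10
EF(B2) = ES + duration = 10 + 10 = 20
Successor of B2 is M. ES(M) = max(sum(A), sum(B)) = max(9, 20) = 20
Free float = ES(successor) - EF(current) = 20 - 20 = 0

0


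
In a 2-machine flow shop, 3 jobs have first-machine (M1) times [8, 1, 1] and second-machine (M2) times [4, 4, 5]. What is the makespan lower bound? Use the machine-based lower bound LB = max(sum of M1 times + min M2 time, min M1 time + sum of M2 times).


LB1 = sum(M1 times) + min(M2 times) = 10 + 4 = 14
LB2 = min(M1 times) + sum(M2 times) = 1 + 13 = 14
Lower bound = max(LB1, LB2) = max(14, 14) = 14

14


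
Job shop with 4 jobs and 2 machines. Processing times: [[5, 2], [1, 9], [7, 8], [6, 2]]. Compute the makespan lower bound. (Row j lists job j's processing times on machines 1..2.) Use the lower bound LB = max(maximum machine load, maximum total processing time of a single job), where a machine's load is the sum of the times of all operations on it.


Machine loads:
  Machine 1: 5 + 1 + 7 + 6 = 19
  Machine 2: 2 + 9 + 8 + 2 = 21
Max machine load = 21
Job totals:
  Job 1: 7
  Job 2: 10
  Job 3: 15
  Job 4: 8
Max job total = 15
Lower bound = max(21, 15) = 21

21


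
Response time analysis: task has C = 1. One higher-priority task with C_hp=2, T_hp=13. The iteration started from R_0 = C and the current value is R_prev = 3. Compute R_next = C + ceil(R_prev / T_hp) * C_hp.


R_next = C + ceil(R_prev / T_hp) * C_hp
ceil(3 / 13) = ceil(0.2308) = 1
Interference = 1 * 2 = 2
R_next = 1 + 2 = 3
R_next = R_prev, so the iteration has converged (response time = 3).

3


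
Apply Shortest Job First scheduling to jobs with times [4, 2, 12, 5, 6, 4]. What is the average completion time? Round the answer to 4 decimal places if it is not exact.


SJF order (ascending): [2, 4, 4, 5, 6, 12]
Completion times:
  Job 1: burst=2, C=2
  Job 2: burst=4, C=6
  Job 3: burst=4, C=10
  Job 4: burst=5, C=15
  Job 5: burst=6, C=21
  Job 6: burst=12, C=33
Average completion = 87/6 = 14.5

14.5


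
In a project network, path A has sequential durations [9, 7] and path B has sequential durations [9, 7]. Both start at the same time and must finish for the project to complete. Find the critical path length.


Path A total = 9 + 7 = 16
Path B total = 9 + 7 = 16
Critical path = longest path = max(16, 16) = 16

16


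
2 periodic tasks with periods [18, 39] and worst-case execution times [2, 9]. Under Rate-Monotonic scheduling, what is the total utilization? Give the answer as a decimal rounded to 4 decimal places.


Compute individual utilizations (exact fractions):
  Task 1: C/T = 2/18 = 1/9 (approx. 0.1111)
  Task 2: C/T = 9/39 = 3/13 (approx. 0.2308)
Total utilization U = 1/9 + 3/13 = 40/117
Rounded to 4 decimal places: U = 0.3419
RM (Liu & Layland) bound for 2 tasks = 0.828427; compare with U = 40/117 (approx. 0.341880)
U <= bound, so schedulable by RM sufficient condition.

0.3419


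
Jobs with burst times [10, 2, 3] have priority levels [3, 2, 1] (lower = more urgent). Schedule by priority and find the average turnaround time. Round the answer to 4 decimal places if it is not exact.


Sort by priority (ascending = highest first):
Order: [(1, 3), (2, 2), (3, 10)]
Completion times:
  Priority 1, burst=3, C=3
  Priority 2, burst=2, C=5
  Priority 3, burst=10, C=15
Average turnaround = 23/3 = 7.6667

7.6667


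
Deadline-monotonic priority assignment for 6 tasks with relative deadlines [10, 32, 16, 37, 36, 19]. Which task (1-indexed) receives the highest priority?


Sort tasks by relative deadline (ascending):
  Task 1: deadline = 10
  Task 3: deadline = 16
  Task 6: deadline = 19
  Task 2: deadline = 32
  Task 5: deadline = 36
  Task 4: deadline = 37
Priority order (highest first): [1, 3, 6, 2, 5, 4]
Highest priority task = 1

1


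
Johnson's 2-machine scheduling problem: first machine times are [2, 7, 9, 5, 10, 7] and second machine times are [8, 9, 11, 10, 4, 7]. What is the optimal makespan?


Apply Johnson's rule:
  Group 1 (a <= b): [(1, 2, 8), (4, 5, 10), (2, 7, 9), (6, 7, 7), (3, 9, 11)]
  Group 2 (a > b): [(5, 10, 4)]
Optimal job order: [1, 4, 2, 6, 3, 5]
Schedule:
  Job 1: M1 done at 2, M2 done at 10
  Job 4: M1 done at 7, M2 done at 20
  Job 2: M1 done at 14, M2 done at 29
  Job 6: M1 done at 21, M2 done at 36
  Job 3: M1 done at 30, M2 done at 47
  Job 5: M1 done at 40, M2 done at 51
Makespan = 51

51


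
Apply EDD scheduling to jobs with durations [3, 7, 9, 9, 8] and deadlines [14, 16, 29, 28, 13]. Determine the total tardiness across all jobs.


Sort by due date (EDD order): [(8, 13), (3, 14), (7, 16), (9, 28), (9, 29)]
Compute completion times and tardiness:
  Job 1: p=8, d=13, C=8, tardiness=max(0,8-13)=0
  Job 2: p=3, d=14, C=11, tardiness=max(0,11-14)=0
  Job 3: p=7, d=16, C=18, tardiness=max(0,18-16)=2
  Job 4: p=9, d=28, C=27, tardiness=max(0,27-28)=0
  Job 5: p=9, d=29, C=36, tardiness=max(0,36-29)=7
Total tardiness = 9

9


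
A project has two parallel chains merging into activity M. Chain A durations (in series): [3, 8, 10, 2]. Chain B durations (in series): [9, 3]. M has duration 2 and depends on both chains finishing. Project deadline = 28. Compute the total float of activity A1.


Forward pass: ES(A1) = sum of predecessors on chain A = 0
EF = ES + duration = 0 + 3 = 3
Backward pass: LF(M) = deadline = 28; LS(M) = 28 - 2 = 26
LF(A1) = LS(M) - sum(successors on chain A) = 26 - 20 = 6
LS = LF - duration = 6 - 3 = 3
Total float = LS - ES = 3 - 0 = 3

3


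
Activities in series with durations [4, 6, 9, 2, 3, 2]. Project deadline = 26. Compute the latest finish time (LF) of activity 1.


LF(activity 1) = deadline - sum of successor durations
Successors: activities 2 through 6 with durations [6, 9, 2, 3, 2]
Sum of successor durations = 22
LF = 26 - 22 = 4

4
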